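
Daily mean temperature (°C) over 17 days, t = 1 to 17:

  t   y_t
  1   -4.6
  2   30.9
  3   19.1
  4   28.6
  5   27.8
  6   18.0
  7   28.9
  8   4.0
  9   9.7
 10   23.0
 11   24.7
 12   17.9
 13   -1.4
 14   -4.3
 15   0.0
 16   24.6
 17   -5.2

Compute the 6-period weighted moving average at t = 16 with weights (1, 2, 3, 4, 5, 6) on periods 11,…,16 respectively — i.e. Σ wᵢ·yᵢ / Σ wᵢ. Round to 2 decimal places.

Weighted sum: 1·24.7 + 2·17.9 + 3·-1.4 + 4·-4.3 + 5·0.0 + 6·24.6 = 24.7 + 35.8 + -4.2 + -17.2 + 0.0 + 147.6 = 186.7
Weight total: 1 + 2 + 3 + 4 + 5 + 6 = 21
WMA = 186.7 / 21 = 8.89

8.89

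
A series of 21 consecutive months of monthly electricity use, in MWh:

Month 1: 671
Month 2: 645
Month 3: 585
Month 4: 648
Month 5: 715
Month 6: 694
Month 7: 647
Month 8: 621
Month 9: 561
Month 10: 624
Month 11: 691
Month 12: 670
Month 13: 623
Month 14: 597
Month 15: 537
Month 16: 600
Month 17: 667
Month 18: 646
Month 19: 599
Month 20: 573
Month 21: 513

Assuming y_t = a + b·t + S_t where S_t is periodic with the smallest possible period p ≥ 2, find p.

6

First differences y_{t+1} − y_t: -26, -60, 63, 67, -21, -47, -26, -60, 63, 67, -21, -47, -26, -60, …
The difference pattern repeats every 6 terms and not for any smaller step, so p = 6.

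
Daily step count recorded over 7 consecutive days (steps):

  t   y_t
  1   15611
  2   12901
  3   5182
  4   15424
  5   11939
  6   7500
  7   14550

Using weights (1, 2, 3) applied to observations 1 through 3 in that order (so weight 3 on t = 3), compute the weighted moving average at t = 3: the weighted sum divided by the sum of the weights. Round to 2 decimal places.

9493.17

Weighted sum: 1·15611 + 2·12901 + 3·5182 = 15611 + 25802 + 15546 = 56959
Weight total: 1 + 2 + 3 = 6
WMA = 56959 / 6 = 9493.17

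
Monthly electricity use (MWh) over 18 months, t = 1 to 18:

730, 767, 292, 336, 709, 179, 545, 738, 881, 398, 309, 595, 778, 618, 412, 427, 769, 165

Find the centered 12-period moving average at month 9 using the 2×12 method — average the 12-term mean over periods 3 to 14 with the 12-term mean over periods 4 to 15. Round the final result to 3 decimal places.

Sum over 3–14: 292 + 336 + 709 + 179 + 545 + 738 + 881 + 398 + 309 + 595 + 778 + 618 = 6378
Sum over 4–15: 336 + 709 + 179 + 545 + 738 + 881 + 398 + 309 + 595 + 778 + 618 + 412 = 6498
CMA at t=9 = (6378 + 6498) / (2·12) = 12876 / 24 = 536.500

536.500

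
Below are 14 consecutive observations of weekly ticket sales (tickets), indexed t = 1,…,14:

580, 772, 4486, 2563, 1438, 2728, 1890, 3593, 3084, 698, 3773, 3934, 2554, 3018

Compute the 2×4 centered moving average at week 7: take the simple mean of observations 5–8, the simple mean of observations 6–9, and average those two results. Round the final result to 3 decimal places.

2618.000

Sum over 5–8: 1438 + 2728 + 1890 + 3593 = 9649
Sum over 6–9: 2728 + 1890 + 3593 + 3084 = 11295
CMA at t=7 = (9649 + 11295) / (2·4) = 20944 / 8 = 2618.000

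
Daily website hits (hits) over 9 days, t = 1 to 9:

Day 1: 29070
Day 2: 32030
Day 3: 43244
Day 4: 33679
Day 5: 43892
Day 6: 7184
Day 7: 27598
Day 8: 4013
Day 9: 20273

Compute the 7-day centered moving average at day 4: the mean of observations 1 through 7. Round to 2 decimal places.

Sum of periods 1–7: 29070 + 32030 + 43244 + 33679 + 43892 + 7184 + 27598 = 216697
Divide by 7: 216697 / 7 = 30956.71

30956.71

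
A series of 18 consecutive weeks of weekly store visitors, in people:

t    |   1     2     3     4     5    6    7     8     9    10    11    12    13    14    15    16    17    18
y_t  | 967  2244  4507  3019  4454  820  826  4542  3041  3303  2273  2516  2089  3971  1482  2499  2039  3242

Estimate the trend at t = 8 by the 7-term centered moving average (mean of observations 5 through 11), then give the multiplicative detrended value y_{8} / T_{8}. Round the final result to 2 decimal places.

1.65

Trend T_8 = (4454 + 820 + 826 + 4542 + 3041 + 3303 + 2273) / 7 = 19259/7 = 2751.2857
Ratio to trend: 4542 / 2751.2857 = 1.65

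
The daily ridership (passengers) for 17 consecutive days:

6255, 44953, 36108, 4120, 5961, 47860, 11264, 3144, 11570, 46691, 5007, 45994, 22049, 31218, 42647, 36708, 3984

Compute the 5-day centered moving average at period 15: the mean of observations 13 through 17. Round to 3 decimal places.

Sum of periods 13–17: 22049 + 31218 + 42647 + 36708 + 3984 = 136606
Divide by 5: 136606 / 5 = 27321.200

27321.200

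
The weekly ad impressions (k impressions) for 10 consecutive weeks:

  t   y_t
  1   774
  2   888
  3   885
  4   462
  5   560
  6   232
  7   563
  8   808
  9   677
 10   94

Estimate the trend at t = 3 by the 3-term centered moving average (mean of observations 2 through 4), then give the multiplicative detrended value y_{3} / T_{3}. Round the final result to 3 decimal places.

Trend T_3 = (888 + 885 + 462) / 3 = 2235/3 = 745.00000
Ratio to trend: 885 / 745.00000 = 1.188

1.188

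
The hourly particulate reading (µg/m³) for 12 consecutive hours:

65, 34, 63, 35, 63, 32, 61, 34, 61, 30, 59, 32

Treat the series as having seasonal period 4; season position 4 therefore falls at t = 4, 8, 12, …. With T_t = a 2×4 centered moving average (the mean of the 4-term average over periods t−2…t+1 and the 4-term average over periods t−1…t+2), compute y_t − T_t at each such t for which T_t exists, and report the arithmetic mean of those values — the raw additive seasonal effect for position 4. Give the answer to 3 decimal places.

-13.125

Season position 4 occurs at t = 4, 8 (where T_t is defined).
t=4: T_4 = 48.50000; y_4 − T_4 = 35 − 48.50000 = -13.50000
t=8: T_8 = 46.75000; y_8 − T_8 = 34 − 46.75000 = -12.75000
Mean deviation: (-13.50000 + -12.75000) / 2 = -13.125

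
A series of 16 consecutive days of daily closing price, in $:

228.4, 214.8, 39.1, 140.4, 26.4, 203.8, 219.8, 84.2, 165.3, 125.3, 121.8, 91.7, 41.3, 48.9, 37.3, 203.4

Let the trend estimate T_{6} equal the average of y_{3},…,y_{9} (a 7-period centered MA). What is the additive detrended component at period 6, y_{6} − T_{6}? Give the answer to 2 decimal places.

Trend T_6 = (39.1 + 140.4 + 26.4 + 203.8 + 219.8 + 84.2 + 165.3) / 7 = 879.0/7 = 125.5714
Detrended value: 203.8 − 125.5714 = 78.23

78.23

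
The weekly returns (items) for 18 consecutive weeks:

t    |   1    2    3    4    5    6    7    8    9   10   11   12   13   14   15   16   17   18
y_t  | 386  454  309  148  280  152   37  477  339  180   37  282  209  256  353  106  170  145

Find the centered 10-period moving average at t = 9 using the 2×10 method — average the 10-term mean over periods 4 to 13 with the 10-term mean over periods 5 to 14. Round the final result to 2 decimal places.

219.50

Sum over 4–13: 148 + 280 + 152 + 37 + 477 + 339 + 180 + 37 + 282 + 209 = 2141
Sum over 5–14: 280 + 152 + 37 + 477 + 339 + 180 + 37 + 282 + 209 + 256 = 2249
CMA at t=9 = (2141 + 2249) / (2·10) = 4390 / 20 = 219.50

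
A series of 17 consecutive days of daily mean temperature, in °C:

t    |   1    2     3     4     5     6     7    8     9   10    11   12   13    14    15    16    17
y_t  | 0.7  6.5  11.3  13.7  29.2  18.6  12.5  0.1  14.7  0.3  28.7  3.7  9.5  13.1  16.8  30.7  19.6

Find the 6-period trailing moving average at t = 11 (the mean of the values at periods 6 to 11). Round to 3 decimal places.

12.483

Sum of periods 6–11: 18.6 + 12.5 + 0.1 + 14.7 + 0.3 + 28.7 = 74.9
Divide by 6: 74.9 / 6 = 12.483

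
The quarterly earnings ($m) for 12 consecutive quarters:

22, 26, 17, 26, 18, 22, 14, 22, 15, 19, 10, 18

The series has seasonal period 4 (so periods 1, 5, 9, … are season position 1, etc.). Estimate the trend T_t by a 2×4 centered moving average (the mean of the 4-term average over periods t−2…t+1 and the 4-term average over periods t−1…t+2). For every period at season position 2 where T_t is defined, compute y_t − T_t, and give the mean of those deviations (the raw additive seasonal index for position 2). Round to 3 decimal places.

Season position 2 occurs at t = 6, 10 (where T_t is defined).
t=6: T_6 = 19.50000; y_6 − T_6 = 22 − 19.50000 = 2.50000
t=10: T_10 = 16.00000; y_10 − T_10 = 19 − 16.00000 = 3.00000
Mean deviation: (2.50000 + 3.00000) / 2 = 2.750

2.750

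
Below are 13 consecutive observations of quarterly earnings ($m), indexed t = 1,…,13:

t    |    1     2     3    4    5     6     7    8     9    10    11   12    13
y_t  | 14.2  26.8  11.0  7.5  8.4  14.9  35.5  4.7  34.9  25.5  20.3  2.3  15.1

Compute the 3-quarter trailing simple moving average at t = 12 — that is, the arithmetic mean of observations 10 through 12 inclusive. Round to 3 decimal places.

Sum of periods 10–12: 25.5 + 20.3 + 2.3 = 48.1
Divide by 3: 48.1 / 3 = 16.033

16.033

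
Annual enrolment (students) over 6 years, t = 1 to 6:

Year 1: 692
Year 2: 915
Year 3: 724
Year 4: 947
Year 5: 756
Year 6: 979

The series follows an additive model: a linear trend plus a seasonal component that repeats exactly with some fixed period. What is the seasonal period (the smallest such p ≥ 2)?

2

First differences y_{t+1} − y_t: 223, -191, 223, -191, 223, …
The difference pattern repeats every 2 terms and not for any smaller step, so p = 2.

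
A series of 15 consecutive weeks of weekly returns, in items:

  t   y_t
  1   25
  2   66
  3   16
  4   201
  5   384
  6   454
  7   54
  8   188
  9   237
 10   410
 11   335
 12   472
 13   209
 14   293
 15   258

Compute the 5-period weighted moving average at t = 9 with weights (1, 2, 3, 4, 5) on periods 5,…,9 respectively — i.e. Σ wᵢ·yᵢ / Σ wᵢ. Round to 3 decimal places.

Weighted sum: 1·384 + 2·454 + 3·54 + 4·188 + 5·237 = 384 + 908 + 162 + 752 + 1185 = 3391
Weight total: 1 + 2 + 3 + 4 + 5 = 15
WMA = 3391 / 15 = 226.067

226.067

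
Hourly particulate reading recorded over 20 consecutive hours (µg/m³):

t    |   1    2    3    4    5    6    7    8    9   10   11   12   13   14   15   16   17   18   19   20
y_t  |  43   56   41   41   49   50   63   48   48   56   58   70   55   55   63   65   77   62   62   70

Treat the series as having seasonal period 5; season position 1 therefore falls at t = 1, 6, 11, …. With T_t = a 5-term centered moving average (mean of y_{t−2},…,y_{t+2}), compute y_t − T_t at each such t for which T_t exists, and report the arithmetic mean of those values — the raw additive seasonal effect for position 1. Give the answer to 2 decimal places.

Season position 1 occurs at t = 6, 11, 16 (where T_t is defined).
t=6: T_6 = 50.2000; y_6 − T_6 = 50 − 50.2000 = -0.2000
t=11: T_11 = 57.4000; y_11 − T_11 = 58 − 57.4000 = 0.6000
t=16: T_16 = 64.4000; y_16 − T_16 = 65 − 64.4000 = 0.6000
Mean deviation: (-0.2000 + 0.6000 + 0.6000) / 3 = 0.33

0.33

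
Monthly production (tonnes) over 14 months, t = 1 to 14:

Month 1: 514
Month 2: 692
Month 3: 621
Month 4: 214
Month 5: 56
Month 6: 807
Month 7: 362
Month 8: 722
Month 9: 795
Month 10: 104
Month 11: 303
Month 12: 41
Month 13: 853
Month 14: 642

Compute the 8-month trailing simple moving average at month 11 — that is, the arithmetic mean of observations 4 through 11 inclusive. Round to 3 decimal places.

Sum of periods 4–11: 214 + 56 + 807 + 362 + 722 + 795 + 104 + 303 = 3363
Divide by 8: 3363 / 8 = 420.375

420.375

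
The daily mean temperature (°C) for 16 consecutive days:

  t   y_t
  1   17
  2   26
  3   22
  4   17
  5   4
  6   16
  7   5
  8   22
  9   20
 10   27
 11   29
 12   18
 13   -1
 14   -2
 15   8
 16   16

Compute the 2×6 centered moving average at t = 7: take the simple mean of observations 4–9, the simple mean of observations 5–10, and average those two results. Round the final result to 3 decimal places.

14.833

Sum over 4–9: 17 + 4 + 16 + 5 + 22 + 20 = 84
Sum over 5–10: 4 + 16 + 5 + 22 + 20 + 27 = 94
CMA at t=7 = (84 + 94) / (2·6) = 178 / 12 = 14.833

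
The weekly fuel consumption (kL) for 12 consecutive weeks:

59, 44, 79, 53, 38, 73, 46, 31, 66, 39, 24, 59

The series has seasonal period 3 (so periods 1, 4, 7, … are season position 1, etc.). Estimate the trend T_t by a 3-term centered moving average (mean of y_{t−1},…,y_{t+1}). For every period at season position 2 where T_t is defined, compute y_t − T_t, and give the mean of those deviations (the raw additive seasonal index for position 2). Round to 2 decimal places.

-16.67

Season position 2 occurs at t = 2, 5, 8, 11 (where T_t is defined).
t=2: T_2 = 60.6667; y_2 − T_2 = 44 − 60.6667 = -16.6667
t=5: T_5 = 54.6667; y_5 − T_5 = 38 − 54.6667 = -16.6667
t=8: T_8 = 47.6667; y_8 − T_8 = 31 − 47.6667 = -16.6667
t=11: T_11 = 40.6667; y_11 − T_11 = 24 − 40.6667 = -16.6667
Mean deviation: (-16.6667 + -16.6667 + -16.6667 + -16.6667) / 4 = -16.67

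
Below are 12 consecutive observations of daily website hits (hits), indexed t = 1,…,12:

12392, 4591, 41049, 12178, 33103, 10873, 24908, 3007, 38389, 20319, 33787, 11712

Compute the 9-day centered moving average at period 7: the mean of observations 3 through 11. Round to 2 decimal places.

Sum of periods 3–11: 41049 + 12178 + 33103 + 10873 + 24908 + 3007 + 38389 + 20319 + 33787 = 217613
Divide by 9: 217613 / 9 = 24179.22

24179.22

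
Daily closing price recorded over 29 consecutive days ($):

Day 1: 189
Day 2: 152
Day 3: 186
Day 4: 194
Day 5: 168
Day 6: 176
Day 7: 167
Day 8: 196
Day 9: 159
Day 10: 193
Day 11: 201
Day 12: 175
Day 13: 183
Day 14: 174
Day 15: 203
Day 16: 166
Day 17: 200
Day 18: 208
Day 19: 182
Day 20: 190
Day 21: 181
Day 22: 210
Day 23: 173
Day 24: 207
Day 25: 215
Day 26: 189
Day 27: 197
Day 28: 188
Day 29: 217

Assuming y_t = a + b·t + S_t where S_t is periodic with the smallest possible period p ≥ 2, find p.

First differences y_{t+1} − y_t: -37, 34, 8, -26, 8, -9, 29, -37, 34, 8, -26, 8, -9, 29, -37, 34, …
The difference pattern repeats every 7 terms and not for any smaller step, so p = 7.

7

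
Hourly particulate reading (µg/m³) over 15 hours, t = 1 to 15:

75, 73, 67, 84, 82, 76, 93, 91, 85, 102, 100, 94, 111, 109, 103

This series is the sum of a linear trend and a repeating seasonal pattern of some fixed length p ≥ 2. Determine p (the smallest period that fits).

First differences y_{t+1} − y_t: -2, -6, 17, -2, -6, 17, -2, -6, …
The difference pattern repeats every 3 terms and not for any smaller step, so p = 3.

3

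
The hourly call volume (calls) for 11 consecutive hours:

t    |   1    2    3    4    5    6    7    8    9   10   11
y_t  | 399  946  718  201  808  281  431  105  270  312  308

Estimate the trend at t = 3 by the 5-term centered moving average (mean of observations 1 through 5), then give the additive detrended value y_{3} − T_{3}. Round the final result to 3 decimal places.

103.600

Trend T_3 = (399 + 946 + 718 + 201 + 808) / 5 = 3072/5 = 614.40000
Detrended value: 718 − 614.40000 = 103.600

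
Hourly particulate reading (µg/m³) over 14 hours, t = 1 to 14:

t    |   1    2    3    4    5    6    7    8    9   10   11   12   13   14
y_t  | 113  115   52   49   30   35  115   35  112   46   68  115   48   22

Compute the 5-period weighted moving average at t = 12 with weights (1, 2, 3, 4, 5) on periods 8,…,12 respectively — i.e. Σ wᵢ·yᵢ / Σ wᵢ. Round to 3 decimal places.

82.933

Weighted sum: 1·35 + 2·112 + 3·46 + 4·68 + 5·115 = 35 + 224 + 138 + 272 + 575 = 1244
Weight total: 1 + 2 + 3 + 4 + 5 = 15
WMA = 1244 / 15 = 82.933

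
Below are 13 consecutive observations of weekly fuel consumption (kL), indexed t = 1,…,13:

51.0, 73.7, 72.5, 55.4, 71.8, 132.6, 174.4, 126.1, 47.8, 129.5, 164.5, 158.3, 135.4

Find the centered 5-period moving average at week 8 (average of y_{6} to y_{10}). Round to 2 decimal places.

Sum of periods 6–10: 132.6 + 174.4 + 126.1 + 47.8 + 129.5 = 610.4
Divide by 5: 610.4 / 5 = 122.08

122.08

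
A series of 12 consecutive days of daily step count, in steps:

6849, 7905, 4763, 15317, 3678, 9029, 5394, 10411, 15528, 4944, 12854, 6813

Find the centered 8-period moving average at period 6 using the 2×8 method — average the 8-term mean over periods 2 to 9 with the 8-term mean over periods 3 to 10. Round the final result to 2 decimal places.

8818.06

Sum over 2–9: 7905 + 4763 + 15317 + 3678 + 9029 + 5394 + 10411 + 15528 = 72025
Sum over 3–10: 4763 + 15317 + 3678 + 9029 + 5394 + 10411 + 15528 + 4944 = 69064
CMA at t=6 = (72025 + 69064) / (2·8) = 141089 / 16 = 8818.06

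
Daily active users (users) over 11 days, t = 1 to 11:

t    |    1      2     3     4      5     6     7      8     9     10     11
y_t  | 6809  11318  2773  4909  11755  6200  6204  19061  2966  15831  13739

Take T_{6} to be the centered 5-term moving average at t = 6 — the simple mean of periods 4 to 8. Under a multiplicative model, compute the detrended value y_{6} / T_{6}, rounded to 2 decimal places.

Trend T_6 = (4909 + 11755 + 6200 + 6204 + 19061) / 5 = 48129/5 = 9625.8000
Ratio to trend: 6200 / 9625.8000 = 0.64

0.64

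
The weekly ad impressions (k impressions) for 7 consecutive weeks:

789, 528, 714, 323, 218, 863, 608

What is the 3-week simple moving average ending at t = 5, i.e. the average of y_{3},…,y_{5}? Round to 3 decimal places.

418.333

Sum of periods 3–5: 714 + 323 + 218 = 1255
Divide by 3: 1255 / 3 = 418.333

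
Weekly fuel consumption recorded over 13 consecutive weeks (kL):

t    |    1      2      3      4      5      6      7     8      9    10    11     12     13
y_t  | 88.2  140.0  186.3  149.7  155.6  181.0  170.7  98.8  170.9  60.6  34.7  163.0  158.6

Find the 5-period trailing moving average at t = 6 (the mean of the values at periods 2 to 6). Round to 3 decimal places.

Sum of periods 2–6: 140.0 + 186.3 + 149.7 + 155.6 + 181.0 = 812.6
Divide by 5: 812.6 / 5 = 162.520

162.520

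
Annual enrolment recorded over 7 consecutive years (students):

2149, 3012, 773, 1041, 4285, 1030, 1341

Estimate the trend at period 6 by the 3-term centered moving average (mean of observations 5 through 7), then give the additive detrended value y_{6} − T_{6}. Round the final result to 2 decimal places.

-1188.67

Trend T_6 = (4285 + 1030 + 1341) / 3 = 6656/3 = 2218.6667
Detrended value: 1030 − 2218.6667 = -1188.67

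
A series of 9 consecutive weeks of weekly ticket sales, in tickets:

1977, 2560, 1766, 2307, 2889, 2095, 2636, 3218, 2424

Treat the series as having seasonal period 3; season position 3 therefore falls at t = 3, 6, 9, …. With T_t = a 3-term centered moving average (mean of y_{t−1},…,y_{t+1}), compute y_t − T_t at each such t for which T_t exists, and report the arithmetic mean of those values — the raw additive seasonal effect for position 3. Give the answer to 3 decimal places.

Season position 3 occurs at t = 3, 6 (where T_t is defined).
t=3: T_3 = 2211.00000; y_3 − T_3 = 1766 − 2211.00000 = -445.00000
t=6: T_6 = 2540.00000; y_6 − T_6 = 2095 − 2540.00000 = -445.00000
Mean deviation: (-445.00000 + -445.00000) / 2 = -445.000

-445.000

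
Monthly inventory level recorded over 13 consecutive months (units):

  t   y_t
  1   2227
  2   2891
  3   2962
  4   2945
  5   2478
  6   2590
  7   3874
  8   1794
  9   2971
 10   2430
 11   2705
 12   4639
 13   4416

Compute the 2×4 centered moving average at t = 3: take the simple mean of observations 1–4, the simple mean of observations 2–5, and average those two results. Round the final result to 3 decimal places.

2787.625

Sum over 1–4: 2227 + 2891 + 2962 + 2945 = 11025
Sum over 2–5: 2891 + 2962 + 2945 + 2478 = 11276
CMA at t=3 = (11025 + 11276) / (2·4) = 22301 / 8 = 2787.625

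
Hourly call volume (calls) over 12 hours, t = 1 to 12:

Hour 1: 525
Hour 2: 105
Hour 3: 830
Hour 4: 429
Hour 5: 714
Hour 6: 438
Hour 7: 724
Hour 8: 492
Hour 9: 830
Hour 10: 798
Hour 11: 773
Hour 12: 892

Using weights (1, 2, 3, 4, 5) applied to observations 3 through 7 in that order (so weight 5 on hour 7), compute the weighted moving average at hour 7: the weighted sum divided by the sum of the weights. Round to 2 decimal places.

Weighted sum: 1·830 + 2·429 + 3·714 + 4·438 + 5·724 = 830 + 858 + 2142 + 1752 + 3620 = 9202
Weight total: 1 + 2 + 3 + 4 + 5 = 15
WMA = 9202 / 15 = 613.47

613.47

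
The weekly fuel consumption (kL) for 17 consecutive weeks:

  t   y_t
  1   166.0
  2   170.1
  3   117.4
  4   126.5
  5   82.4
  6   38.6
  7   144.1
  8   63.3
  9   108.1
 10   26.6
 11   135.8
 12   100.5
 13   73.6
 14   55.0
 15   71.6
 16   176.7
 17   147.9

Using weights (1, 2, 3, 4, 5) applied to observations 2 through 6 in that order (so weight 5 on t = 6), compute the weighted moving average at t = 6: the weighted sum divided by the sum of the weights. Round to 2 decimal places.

87.13

Weighted sum: 1·170.1 + 2·117.4 + 3·126.5 + 4·82.4 + 5·38.6 = 170.1 + 234.8 + 379.5 + 329.6 + 193.0 = 1307.0
Weight total: 1 + 2 + 3 + 4 + 5 = 15
WMA = 1307.0 / 15 = 87.13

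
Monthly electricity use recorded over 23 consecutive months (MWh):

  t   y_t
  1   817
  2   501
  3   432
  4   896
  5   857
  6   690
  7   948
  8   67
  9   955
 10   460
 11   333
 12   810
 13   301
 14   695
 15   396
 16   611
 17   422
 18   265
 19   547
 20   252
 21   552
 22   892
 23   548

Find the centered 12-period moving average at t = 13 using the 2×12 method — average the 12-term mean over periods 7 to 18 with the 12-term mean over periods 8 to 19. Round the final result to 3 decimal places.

Sum over 7–18: 948 + 67 + 955 + 460 + 333 + 810 + 301 + 695 + 396 + 611 + 422 + 265 = 6263
Sum over 8–19: 67 + 955 + 460 + 333 + 810 + 301 + 695 + 396 + 611 + 422 + 265 + 547 = 5862
CMA at t=13 = (6263 + 5862) / (2·12) = 12125 / 24 = 505.208

505.208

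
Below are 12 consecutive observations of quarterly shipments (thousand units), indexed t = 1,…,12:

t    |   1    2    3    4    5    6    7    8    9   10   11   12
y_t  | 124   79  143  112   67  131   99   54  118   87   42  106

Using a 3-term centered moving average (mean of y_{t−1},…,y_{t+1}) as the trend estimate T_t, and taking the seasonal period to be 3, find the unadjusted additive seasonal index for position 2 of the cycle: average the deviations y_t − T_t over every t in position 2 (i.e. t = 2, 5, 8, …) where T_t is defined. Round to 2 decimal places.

-36.33

Season position 2 occurs at t = 2, 5, 8, 11 (where T_t is defined).
t=2: T_2 = 115.3333; y_2 − T_2 = 79 − 115.3333 = -36.3333
t=5: T_5 = 103.3333; y_5 − T_5 = 67 − 103.3333 = -36.3333
t=8: T_8 = 90.3333; y_8 − T_8 = 54 − 90.3333 = -36.3333
t=11: T_11 = 78.3333; y_11 − T_11 = 42 − 78.3333 = -36.3333
Mean deviation: (-36.3333 + -36.3333 + -36.3333 + -36.3333) / 4 = -36.33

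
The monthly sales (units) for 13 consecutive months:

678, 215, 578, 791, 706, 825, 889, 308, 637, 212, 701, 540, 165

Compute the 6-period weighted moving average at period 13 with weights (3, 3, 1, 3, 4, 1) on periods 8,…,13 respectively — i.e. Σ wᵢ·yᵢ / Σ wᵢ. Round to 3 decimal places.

Weighted sum: 3·308 + 3·637 + 1·212 + 3·701 + 4·540 + 1·165 = 924 + 1911 + 212 + 2103 + 2160 + 165 = 7475
Weight total: 3 + 3 + 1 + 3 + 4 + 1 = 15
WMA = 7475 / 15 = 498.333

498.333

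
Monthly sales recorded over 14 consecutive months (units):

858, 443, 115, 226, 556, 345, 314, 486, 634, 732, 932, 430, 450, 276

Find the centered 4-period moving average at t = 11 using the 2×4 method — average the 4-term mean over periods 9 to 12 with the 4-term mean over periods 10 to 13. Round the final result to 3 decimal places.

Sum over 9–12: 634 + 732 + 932 + 430 = 2728
Sum over 10–13: 732 + 932 + 430 + 450 = 2544
CMA at t=11 = (2728 + 2544) / (2·4) = 5272 / 8 = 659.000

659.000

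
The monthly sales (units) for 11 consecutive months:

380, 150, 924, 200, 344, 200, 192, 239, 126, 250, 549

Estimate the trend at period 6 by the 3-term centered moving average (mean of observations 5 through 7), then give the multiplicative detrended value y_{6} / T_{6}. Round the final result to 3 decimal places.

Trend T_6 = (344 + 200 + 192) / 3 = 736/3 = 245.33333
Ratio to trend: 200 / 245.33333 = 0.815

0.815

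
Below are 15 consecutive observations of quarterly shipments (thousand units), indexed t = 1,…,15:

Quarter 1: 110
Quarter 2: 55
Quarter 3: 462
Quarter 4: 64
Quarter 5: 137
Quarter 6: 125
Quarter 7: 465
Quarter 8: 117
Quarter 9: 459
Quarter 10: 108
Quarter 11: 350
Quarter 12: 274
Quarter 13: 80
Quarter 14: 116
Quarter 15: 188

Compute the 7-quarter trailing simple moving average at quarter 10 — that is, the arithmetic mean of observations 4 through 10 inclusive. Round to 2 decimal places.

210.71

Sum of periods 4–10: 64 + 137 + 125 + 465 + 117 + 459 + 108 = 1475
Divide by 7: 1475 / 7 = 210.71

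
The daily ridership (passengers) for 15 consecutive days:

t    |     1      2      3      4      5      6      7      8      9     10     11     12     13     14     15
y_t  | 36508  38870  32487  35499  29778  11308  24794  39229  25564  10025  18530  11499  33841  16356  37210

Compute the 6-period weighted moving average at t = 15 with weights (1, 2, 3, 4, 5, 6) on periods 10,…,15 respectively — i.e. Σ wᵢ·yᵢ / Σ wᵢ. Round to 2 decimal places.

24856.48

Weighted sum: 1·10025 + 2·18530 + 3·11499 + 4·33841 + 5·16356 + 6·37210 = 10025 + 37060 + 34497 + 135364 + 81780 + 223260 = 521986
Weight total: 1 + 2 + 3 + 4 + 5 + 6 = 21
WMA = 521986 / 21 = 24856.48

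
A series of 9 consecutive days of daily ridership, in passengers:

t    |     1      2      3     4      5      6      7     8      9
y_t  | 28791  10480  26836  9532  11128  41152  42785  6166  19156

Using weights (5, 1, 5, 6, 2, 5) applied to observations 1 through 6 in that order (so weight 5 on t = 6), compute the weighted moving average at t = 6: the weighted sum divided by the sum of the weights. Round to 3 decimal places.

23909.292

Weighted sum: 5·28791 + 1·10480 + 5·26836 + 6·9532 + 2·11128 + 5·41152 = 143955 + 10480 + 134180 + 57192 + 22256 + 205760 = 573823
Weight total: 5 + 1 + 5 + 6 + 2 + 5 = 24
WMA = 573823 / 24 = 23909.292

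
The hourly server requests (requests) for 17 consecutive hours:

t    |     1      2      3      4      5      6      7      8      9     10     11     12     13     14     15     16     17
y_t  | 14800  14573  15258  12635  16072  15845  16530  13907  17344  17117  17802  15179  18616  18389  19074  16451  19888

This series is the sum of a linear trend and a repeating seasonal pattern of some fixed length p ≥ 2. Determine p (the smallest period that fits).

4

First differences y_{t+1} − y_t: -227, 685, -2623, 3437, -227, 685, -2623, 3437, -227, 685, …
The difference pattern repeats every 4 terms and not for any smaller step, so p = 4.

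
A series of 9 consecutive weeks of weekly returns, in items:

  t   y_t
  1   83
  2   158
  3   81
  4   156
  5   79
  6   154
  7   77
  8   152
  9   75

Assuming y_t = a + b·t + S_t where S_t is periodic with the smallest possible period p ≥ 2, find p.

First differences y_{t+1} − y_t: 75, -77, 75, -77, 75, -77, …
The difference pattern repeats every 2 terms and not for any smaller step, so p = 2.

2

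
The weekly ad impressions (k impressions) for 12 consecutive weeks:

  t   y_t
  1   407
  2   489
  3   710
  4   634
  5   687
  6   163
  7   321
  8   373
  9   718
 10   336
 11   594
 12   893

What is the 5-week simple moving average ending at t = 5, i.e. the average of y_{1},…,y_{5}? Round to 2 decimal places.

Sum of periods 1–5: 407 + 489 + 710 + 634 + 687 = 2927
Divide by 5: 2927 / 5 = 585.40

585.40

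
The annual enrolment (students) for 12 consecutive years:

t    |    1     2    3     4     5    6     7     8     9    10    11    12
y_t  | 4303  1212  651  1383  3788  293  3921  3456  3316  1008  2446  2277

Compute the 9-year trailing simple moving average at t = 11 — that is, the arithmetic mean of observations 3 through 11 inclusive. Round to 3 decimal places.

2251.333

Sum of periods 3–11: 651 + 1383 + 3788 + 293 + 3921 + 3456 + 3316 + 1008 + 2446 = 20262
Divide by 9: 20262 / 9 = 2251.333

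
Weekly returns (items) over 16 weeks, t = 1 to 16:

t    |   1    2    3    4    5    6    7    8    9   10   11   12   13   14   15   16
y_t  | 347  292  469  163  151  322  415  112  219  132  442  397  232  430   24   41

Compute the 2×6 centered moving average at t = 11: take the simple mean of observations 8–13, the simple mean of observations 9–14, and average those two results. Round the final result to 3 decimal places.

282.167

Sum over 8–13: 112 + 219 + 132 + 442 + 397 + 232 = 1534
Sum over 9–14: 219 + 132 + 442 + 397 + 232 + 430 = 1852
CMA at t=11 = (1534 + 1852) / (2·6) = 3386 / 12 = 282.167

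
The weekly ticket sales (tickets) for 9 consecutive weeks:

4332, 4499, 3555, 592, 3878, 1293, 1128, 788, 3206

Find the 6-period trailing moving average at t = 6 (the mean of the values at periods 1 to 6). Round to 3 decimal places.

3024.833

Sum of periods 1–6: 4332 + 4499 + 3555 + 592 + 3878 + 1293 = 18149
Divide by 6: 18149 / 6 = 3024.833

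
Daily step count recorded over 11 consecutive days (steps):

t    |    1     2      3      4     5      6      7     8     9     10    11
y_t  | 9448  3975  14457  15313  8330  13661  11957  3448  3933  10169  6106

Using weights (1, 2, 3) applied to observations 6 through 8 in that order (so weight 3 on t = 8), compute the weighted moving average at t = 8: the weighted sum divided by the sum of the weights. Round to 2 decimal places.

Weighted sum: 1·13661 + 2·11957 + 3·3448 = 13661 + 23914 + 10344 = 47919
Weight total: 1 + 2 + 3 = 6
WMA = 47919 / 6 = 7986.50

7986.50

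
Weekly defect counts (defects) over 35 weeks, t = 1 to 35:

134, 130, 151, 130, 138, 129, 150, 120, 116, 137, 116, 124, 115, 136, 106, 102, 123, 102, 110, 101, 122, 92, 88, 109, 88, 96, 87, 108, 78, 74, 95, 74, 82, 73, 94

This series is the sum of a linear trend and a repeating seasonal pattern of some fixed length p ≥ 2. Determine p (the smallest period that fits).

First differences y_{t+1} − y_t: -4, 21, -21, 8, -9, 21, -30, -4, 21, -21, 8, -9, 21, -30, -4, 21, …
The difference pattern repeats every 7 terms and not for any smaller step, so p = 7.

7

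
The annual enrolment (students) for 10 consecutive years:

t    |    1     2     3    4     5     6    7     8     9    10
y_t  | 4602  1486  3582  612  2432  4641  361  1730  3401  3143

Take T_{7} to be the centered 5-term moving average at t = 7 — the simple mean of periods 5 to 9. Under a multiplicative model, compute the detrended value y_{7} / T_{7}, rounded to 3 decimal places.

Trend T_7 = (2432 + 4641 + 361 + 1730 + 3401) / 5 = 12565/5 = 2513.00000
Ratio to trend: 361 / 2513.00000 = 0.144

0.144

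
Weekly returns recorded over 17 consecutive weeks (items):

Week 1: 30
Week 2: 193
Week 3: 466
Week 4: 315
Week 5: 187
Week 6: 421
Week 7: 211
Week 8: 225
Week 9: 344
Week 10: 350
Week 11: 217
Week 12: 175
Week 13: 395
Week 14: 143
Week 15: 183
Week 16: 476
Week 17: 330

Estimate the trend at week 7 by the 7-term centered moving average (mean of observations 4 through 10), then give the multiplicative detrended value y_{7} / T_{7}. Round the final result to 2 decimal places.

Trend T_7 = (315 + 187 + 421 + 211 + 225 + 344 + 350) / 7 = 2053/7 = 293.2857
Ratio to trend: 211 / 293.2857 = 0.72

0.72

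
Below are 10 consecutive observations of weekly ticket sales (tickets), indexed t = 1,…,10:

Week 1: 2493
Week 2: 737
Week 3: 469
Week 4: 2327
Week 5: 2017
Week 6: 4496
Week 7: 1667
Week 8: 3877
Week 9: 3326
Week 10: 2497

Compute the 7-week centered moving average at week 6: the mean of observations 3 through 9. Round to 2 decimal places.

Sum of periods 3–9: 469 + 2327 + 2017 + 4496 + 1667 + 3877 + 3326 = 18179
Divide by 7: 18179 / 7 = 2597.00

2597.00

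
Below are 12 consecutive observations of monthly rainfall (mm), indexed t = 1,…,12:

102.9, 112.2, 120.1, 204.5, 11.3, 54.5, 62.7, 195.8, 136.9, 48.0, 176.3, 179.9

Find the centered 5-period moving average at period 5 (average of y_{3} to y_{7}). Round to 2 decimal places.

Sum of periods 3–7: 120.1 + 204.5 + 11.3 + 54.5 + 62.7 = 453.1
Divide by 5: 453.1 / 5 = 90.62

90.62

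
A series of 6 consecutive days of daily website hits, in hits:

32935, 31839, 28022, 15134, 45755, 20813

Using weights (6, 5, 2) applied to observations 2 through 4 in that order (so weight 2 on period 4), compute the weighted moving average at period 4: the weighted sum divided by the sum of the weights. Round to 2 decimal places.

Weighted sum: 6·31839 + 5·28022 + 2·15134 = 191034 + 140110 + 30268 = 361412
Weight total: 6 + 5 + 2 = 13
WMA = 361412 / 13 = 27800.92

27800.92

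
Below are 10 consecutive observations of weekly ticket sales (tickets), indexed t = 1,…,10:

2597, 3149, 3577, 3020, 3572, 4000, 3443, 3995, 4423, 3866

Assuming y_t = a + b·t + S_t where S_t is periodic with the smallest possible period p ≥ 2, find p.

3

First differences y_{t+1} − y_t: 552, 428, -557, 552, 428, -557, 552, 428, …
The difference pattern repeats every 3 terms and not for any smaller step, so p = 3.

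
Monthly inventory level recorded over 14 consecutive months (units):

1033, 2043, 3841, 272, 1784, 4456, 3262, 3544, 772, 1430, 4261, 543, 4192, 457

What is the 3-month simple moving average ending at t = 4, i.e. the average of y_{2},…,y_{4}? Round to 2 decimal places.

2052.00

Sum of periods 2–4: 2043 + 3841 + 272 = 6156
Divide by 3: 6156 / 3 = 2052.00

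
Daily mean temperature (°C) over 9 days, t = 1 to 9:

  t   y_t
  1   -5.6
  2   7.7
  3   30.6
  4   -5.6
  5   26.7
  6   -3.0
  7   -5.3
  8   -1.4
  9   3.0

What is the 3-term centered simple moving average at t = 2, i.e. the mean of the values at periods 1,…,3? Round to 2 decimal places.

Sum of periods 1–3: (-5.6) + 7.7 + 30.6 = 32.7
Divide by 3: 32.7 / 3 = 10.90

10.90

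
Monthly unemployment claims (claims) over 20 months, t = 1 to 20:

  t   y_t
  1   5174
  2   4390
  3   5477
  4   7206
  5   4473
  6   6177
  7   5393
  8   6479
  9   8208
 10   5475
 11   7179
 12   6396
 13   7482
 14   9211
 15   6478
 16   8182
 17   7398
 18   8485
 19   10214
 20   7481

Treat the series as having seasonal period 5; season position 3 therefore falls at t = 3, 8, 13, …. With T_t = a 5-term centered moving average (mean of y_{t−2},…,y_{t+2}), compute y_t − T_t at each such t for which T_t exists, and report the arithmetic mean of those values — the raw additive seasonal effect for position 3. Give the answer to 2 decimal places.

132.85

Season position 3 occurs at t = 3, 8, 13, 18 (where T_t is defined).
t=3: T_3 = 5344.0000; y_3 − T_3 = 5477 − 5344.0000 = 133.0000
t=8: T_8 = 6346.4000; y_8 − T_8 = 6479 − 6346.4000 = 132.6000
t=13: T_13 = 7349.2000; y_13 − T_13 = 7482 − 7349.2000 = 132.8000
t=18: T_18 = 8352.0000; y_18 − T_18 = 8485 − 8352.0000 = 133.0000
Mean deviation: (133.0000 + 132.6000 + 132.8000 + 133.0000) / 4 = 132.85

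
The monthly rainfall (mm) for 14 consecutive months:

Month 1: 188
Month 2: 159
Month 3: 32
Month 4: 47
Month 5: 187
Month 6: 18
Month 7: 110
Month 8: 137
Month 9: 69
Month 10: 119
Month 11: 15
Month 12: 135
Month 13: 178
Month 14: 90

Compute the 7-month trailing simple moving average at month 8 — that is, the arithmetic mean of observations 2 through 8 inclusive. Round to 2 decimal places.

98.57

Sum of periods 2–8: 159 + 32 + 47 + 187 + 18 + 110 + 137 = 690
Divide by 7: 690 / 7 = 98.57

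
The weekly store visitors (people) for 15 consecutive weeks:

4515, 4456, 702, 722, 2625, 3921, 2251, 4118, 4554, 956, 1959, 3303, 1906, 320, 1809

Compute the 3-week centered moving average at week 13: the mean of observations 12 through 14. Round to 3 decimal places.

Sum of periods 12–14: 3303 + 1906 + 320 = 5529
Divide by 3: 5529 / 3 = 1843.000

1843.000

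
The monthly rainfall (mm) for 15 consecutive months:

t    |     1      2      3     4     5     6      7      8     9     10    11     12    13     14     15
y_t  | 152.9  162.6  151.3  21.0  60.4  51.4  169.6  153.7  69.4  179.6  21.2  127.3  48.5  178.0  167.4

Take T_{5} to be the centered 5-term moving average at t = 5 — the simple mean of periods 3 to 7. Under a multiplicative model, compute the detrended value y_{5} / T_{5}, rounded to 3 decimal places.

0.666

Trend T_5 = (151.3 + 21.0 + 60.4 + 51.4 + 169.6) / 5 = 453.7/5 = 90.74000
Ratio to trend: 60.4 / 90.74000 = 0.666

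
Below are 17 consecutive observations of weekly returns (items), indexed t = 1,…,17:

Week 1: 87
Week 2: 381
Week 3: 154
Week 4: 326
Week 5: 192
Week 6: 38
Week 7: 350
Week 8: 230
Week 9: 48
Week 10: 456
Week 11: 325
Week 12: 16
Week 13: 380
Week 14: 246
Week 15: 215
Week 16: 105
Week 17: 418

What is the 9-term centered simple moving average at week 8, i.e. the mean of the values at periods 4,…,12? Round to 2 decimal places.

Sum of periods 4–12: 326 + 192 + 38 + 350 + 230 + 48 + 456 + 325 + 16 = 1981
Divide by 9: 1981 / 9 = 220.11

220.11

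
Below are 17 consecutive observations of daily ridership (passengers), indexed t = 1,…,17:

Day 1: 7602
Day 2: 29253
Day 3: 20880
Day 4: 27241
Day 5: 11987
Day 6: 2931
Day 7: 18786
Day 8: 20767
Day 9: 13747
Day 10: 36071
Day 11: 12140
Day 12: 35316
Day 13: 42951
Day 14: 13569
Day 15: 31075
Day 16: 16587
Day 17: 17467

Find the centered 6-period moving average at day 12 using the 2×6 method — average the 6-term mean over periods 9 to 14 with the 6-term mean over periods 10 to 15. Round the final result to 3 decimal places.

Sum over 9–14: 13747 + 36071 + 12140 + 35316 + 42951 + 13569 = 153794
Sum over 10–15: 36071 + 12140 + 35316 + 42951 + 13569 + 31075 = 171122
CMA at t=12 = (153794 + 171122) / (2·6) = 324916 / 12 = 27076.333

27076.333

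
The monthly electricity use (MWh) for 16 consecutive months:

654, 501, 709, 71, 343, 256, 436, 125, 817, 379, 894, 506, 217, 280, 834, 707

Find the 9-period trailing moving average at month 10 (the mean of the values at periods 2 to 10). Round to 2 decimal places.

404.11

Sum of periods 2–10: 501 + 709 + 71 + 343 + 256 + 436 + 125 + 817 + 379 = 3637
Divide by 9: 3637 / 9 = 404.11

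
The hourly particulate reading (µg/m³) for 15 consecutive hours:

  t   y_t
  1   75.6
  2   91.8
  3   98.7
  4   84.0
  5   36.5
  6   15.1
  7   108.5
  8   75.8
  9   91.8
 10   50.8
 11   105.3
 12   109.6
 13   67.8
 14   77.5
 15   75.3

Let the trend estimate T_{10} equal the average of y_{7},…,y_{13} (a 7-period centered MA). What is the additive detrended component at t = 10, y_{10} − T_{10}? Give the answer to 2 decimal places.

Trend T_10 = (108.5 + 75.8 + 91.8 + 50.8 + 105.3 + 109.6 + 67.8) / 7 = 609.6/7 = 87.0857
Detrended value: 50.8 − 87.0857 = -36.29

-36.29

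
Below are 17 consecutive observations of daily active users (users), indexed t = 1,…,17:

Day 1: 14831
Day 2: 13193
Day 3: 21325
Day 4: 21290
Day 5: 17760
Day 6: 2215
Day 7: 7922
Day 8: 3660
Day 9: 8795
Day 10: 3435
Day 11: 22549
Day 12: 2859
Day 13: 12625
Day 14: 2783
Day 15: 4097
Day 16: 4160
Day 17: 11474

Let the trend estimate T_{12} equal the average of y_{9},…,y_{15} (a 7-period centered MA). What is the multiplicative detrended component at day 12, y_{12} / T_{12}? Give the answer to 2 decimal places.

0.35

Trend T_12 = (8795 + 3435 + 22549 + 2859 + 12625 + 2783 + 4097) / 7 = 57143/7 = 8163.2857
Ratio to trend: 2859 / 8163.2857 = 0.35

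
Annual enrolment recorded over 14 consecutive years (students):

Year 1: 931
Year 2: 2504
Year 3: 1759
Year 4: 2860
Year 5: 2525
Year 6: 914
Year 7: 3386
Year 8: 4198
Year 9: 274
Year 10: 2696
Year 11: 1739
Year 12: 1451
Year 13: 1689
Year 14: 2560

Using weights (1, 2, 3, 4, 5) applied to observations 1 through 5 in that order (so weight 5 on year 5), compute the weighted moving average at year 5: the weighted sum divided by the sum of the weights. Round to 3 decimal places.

Weighted sum: 1·931 + 2·2504 + 3·1759 + 4·2860 + 5·2525 = 931 + 5008 + 5277 + 11440 + 12625 = 35281
Weight total: 1 + 2 + 3 + 4 + 5 = 15
WMA = 35281 / 15 = 2352.067

2352.067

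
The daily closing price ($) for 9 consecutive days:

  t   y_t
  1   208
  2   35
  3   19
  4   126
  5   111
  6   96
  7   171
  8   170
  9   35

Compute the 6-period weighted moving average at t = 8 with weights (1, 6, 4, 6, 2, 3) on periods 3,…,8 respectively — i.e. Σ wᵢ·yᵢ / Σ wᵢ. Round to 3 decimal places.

Weighted sum: 1·19 + 6·126 + 4·111 + 6·96 + 2·171 + 3·170 = 19 + 756 + 444 + 576 + 342 + 510 = 2647
Weight total: 1 + 6 + 4 + 6 + 2 + 3 = 22
WMA = 2647 / 22 = 120.318

120.318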